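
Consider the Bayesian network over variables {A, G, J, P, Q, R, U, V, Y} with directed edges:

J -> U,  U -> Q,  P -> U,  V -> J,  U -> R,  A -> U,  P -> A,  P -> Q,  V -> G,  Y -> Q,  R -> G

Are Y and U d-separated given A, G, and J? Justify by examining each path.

Yes — Y and U are d-separated given {A, G, J}.

We examine all 3 paths between Y and U:
Path 1: Y → Q ← P → A → U
  Q is a collider here and neither Q nor any of its descendants is conditioned on, so the collider stays closed — the path is blocked at Q.
Path 2: Y → Q ← P → U
  Q is a collider here and neither Q nor any of its descendants is conditioned on, so the collider stays closed — the path is blocked at Q.
Path 3: Y → Q ← U
  Q is a collider here and neither Q nor any of its descendants is conditioned on, so the collider stays closed — the path is blocked at Q.
Every path is blocked, so Y and U are d-separated given {A, G, J}.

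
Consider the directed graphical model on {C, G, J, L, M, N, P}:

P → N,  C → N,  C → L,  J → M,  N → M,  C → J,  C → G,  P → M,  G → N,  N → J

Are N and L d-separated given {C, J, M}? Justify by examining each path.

There are 5 undirected paths between N and L; checking each against the conditioning set {C, J, M}:
Path 1: N ← C → L
  C is a fork here and C is conditioned on, so the path is blocked at C.
Path 2: N ← G ← C → L
  C is a fork here and C is conditioned on, so the path is blocked at C.
Path 3: N → J ← C → L
  C is a fork here and C is conditioned on, so the path is blocked at C.
Path 4: N → M ← J ← C → L
  J is a chain here and J is conditioned on, so the path is blocked at J.
Path 5: N ← P → M ← J ← C → L
  J is a chain here and J is conditioned on, so the path is blocked at J.
All paths are blocked; N ⊥ L | {C, J, M} holds.

Yes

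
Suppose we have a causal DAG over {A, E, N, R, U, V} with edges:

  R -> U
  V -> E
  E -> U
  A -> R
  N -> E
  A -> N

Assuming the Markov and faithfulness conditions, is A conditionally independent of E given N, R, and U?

Enumerating the 2 paths from A to E and testing each for blocking by {N, R, U}:
Path 1: A → R → U ← E
  R is a chain here and R is conditioned on, so the path is blocked at R.
Path 2: A → N → E
  N is a chain here and N is conditioned on, so the path is blocked at N.
All paths are blocked; A ⊥ E | {N, R, U} holds.

Yes — A and E are d-separated given {N, R, U}.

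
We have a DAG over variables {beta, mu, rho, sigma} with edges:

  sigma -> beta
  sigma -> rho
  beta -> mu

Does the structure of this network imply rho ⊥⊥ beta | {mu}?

No

The only undirected path from rho to beta is:
Path 1: rho ← sigma → beta
  sigma is a fork and sigma is not conditioned on — no node blocks this path, so it is active.
Since the path rho ← sigma → beta is active, rho and beta are not d-separated given {mu}.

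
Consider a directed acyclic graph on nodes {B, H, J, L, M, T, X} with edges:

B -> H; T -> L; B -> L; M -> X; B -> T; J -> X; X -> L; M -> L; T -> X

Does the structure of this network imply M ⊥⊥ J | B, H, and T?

Yes

There are 4 undirected paths between M and J; checking each against the conditioning set {B, H, T}:
Path 1: M → L ← B → T → X ← J
  L is a collider here and neither L nor any of its descendants is conditioned on, so the collider stays closed — the path is blocked at L.
Path 2: M → L ← T → X ← J
  L is a collider here and neither L nor any of its descendants is conditioned on, so the collider stays closed — the path is blocked at L.
Path 3: M → L ← X ← J
  L is a collider here and neither L nor any of its descendants is conditioned on, so the collider stays closed — the path is blocked at L.
Path 4: M → X ← J
  X is a collider here and neither X nor any of its descendants is conditioned on, so the collider stays closed — the path is blocked at X.
Since every path is blocked, d-separation holds.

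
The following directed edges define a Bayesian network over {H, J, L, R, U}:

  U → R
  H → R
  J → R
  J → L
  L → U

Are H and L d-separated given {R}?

No

We examine all 2 paths between H and L:
  1. H → R ← J → L — R:collider[open]; J:fork[open] ⇒ active
  2. H → R ← U ← L — R:collider[open]; U:chain[open] ⇒ active
Because an active path exists, H and L are not d-separated.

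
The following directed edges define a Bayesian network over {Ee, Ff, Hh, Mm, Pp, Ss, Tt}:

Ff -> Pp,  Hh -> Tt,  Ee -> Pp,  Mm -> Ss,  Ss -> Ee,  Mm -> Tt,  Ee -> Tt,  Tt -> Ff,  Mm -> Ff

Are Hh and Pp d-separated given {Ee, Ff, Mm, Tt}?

Yes

6 paths connect Hh and Pp; each must be blocked for d-separation to hold:
  1. Hh → Tt ← Mm → Ss → Ee → Pp — Tt:collider[open]; Mm:fork[blocks]; Ss:chain[open]; Ee:chain[blocks] ⇒ blocked
  2. Hh → Tt ← Mm → Ff → Pp — Tt:collider[open]; Mm:fork[blocks]; Ff:chain[blocks] ⇒ blocked
  3. Hh → Tt ← Ee → Pp — Tt:collider[open]; Ee:fork[blocks] ⇒ blocked
  4. Hh → Tt ← Ee ← Ss ← Mm → Ff → Pp — Tt:collider[open]; Ee:chain[blocks]; Ss:chain[open]; Mm:fork[blocks]; Ff:chain[blocks] ⇒ blocked
  5. Hh → Tt → Ff → Pp — Tt:chain[blocks]; Ff:chain[blocks] ⇒ blocked
  6. Hh → Tt → Ff ← Mm → Ss → Ee → Pp — Tt:chain[blocks]; Ff:collider[open]; Mm:fork[blocks]; Ss:chain[open]; Ee:chain[blocks] ⇒ blocked
All paths are blocked; Hh ⊥ Pp | {Ee, Ff, Mm, Tt} holds.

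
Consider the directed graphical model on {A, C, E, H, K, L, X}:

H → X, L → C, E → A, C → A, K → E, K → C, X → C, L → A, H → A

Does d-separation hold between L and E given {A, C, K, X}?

No

6 paths connect L and E; each must be blocked for d-separation to hold:
  1. L → C ← K → E — C:collider[open]; K:fork[blocks] ⇒ blocked
  2. L → C → A ← E — C:chain[blocks]; A:collider[open] ⇒ blocked
  3. L → C ← X ← H → A ← E — C:collider[open]; X:chain[blocks]; H:fork[open]; A:collider[open] ⇒ blocked
  4. L → A ← C ← K → E — A:collider[open]; C:chain[blocks]; K:fork[blocks] ⇒ blocked
  5. L → A ← H → X → C ← K → E — A:collider[open]; H:fork[open]; X:chain[blocks]; C:collider[open]; K:fork[blocks] ⇒ blocked
  6. L → A ← E — A:collider[open] ⇒ active
At least one path is unblocked, so d-separation fails.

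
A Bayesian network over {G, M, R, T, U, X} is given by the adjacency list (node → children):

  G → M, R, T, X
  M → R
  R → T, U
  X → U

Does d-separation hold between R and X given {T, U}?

There are 4 undirected paths between R and X; checking each against the conditioning set {T, U}:
Path 1: R ← M ← G → X
  M is a chain and M is not conditioned on; G is a fork and G is not conditioned on — no node blocks this path, so it is active.
Path 2: R ← G → X
  G is a fork and G is not conditioned on — no node blocks this path, so it is active.
Path 3: R → U ← X
  U is a collider and U is conditioned on, which opens it — no node blocks this path, so it is active.
Path 4: R → T ← G → X
  T is a collider and T is conditioned on, which opens it; G is a fork and G is not conditioned on — no node blocks this path, so it is active.
At least one path is unblocked, so d-separation fails.

No — R and X are not d-separated given {T, U}.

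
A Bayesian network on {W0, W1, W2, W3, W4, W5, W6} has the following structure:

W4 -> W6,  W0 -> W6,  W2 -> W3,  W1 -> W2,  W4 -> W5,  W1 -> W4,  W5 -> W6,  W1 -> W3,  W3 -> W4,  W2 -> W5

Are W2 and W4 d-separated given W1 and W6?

No — W2 and W4 are not d-separated given {W1, W6}.

Enumerating the 6 paths from W2 to W4 and testing each for blocking by {W1, W6}:
Path 1: W2 → W5 ← W4
  W5 is a collider and its descendant W6 is conditioned on, which opens it — no node blocks this path, so it is active.
Path 2: W2 → W5 → W6 ← W4
  W5 is a chain and W5 is not conditioned on; W6 is a collider and W6 is conditioned on, which opens it — no node blocks this path, so it is active.
Path 3: W2 → W3 → W4
  W3 is a chain and W3 is not conditioned on — no node blocks this path, so it is active.
Path 4: W2 → W3 ← W1 → W4
  W1 is a fork here and W1 is conditioned on, so the path is blocked at W1.
Path 5: W2 ← W1 → W4
  W1 is a fork here and W1 is conditioned on, so the path is blocked at W1.
Path 6: W2 ← W1 → W3 → W4
  W1 is a fork here and W1 is conditioned on, so the path is blocked at W1.
At least one path is unblocked, so d-separation fails.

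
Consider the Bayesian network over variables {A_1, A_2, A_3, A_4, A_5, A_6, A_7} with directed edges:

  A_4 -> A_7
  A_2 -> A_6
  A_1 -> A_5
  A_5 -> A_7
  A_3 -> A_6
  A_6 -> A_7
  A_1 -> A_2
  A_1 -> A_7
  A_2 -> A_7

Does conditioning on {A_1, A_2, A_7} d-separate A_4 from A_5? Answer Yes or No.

No

There are 4 undirected paths between A_4 and A_5; checking each against the conditioning set {A_1, A_2, A_7}:
Path 1: A_4 → A_7 ← A_1 → A_5
  A_1 is a fork here and A_1 is conditioned on, so the path is blocked at A_1.
Path 2: A_4 → A_7 ← A_5
  A_7 is a collider and A_7 is conditioned on, which opens it — no node blocks this path, so it is active.
Path 3: A_4 → A_7 ← A_2 ← A_1 → A_5
  A_2 is a chain here and A_2 is conditioned on, so the path is blocked at A_2.
Path 4: A_4 → A_7 ← A_6 ← A_2 ← A_1 → A_5
  A_2 is a chain here and A_2 is conditioned on, so the path is blocked at A_2.
Since the path A_4 → A_7 ← A_5 is active, A_4 and A_5 are not d-separated given {A_1, A_2, A_7}.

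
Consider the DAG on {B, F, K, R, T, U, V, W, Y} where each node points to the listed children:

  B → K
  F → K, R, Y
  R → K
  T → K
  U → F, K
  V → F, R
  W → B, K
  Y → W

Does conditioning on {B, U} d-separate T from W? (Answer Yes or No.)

Yes

Enumerating the 6 paths from T to W and testing each for blocking by {B, U}:
Path 1: T → K ← F → Y → W
  K is a collider here and neither K nor any of its descendants is conditioned on, so the collider stays closed — the path is blocked at K.
Path 2: T → K ← U → F → Y → W
  K is a collider here and neither K nor any of its descendants is conditioned on, so the collider stays closed — the path is blocked at K.
Path 3: T → K ← B ← W
  K is a collider here and neither K nor any of its descendants is conditioned on, so the collider stays closed — the path is blocked at K.
Path 4: T → K ← R ← F → Y → W
  K is a collider here and neither K nor any of its descendants is conditioned on, so the collider stays closed — the path is blocked at K.
Path 5: T → K ← R ← V → F → Y → W
  K is a collider here and neither K nor any of its descendants is conditioned on, so the collider stays closed — the path is blocked at K.
Path 6: T → K ← W
  K is a collider here and neither K nor any of its descendants is conditioned on, so the collider stays closed — the path is blocked at K.
Since every path is blocked, d-separation holds.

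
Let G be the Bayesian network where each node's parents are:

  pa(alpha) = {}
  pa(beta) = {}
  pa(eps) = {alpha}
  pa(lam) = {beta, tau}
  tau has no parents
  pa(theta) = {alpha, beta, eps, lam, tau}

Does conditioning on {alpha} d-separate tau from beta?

Yes

We examine all 4 paths between tau and beta:
Path 1: tau → theta ← beta
  theta is a collider here and neither theta nor any of its descendants is conditioned on, so the collider stays closed — the path is blocked at theta.
Path 2: tau → theta ← lam ← beta
  theta is a collider here and neither theta nor any of its descendants is conditioned on, so the collider stays closed — the path is blocked at theta.
Path 3: tau → lam ← beta
  lam is a collider here and neither lam nor any of its descendants is conditioned on, so the collider stays closed — the path is blocked at lam.
Path 4: tau → lam → theta ← beta
  theta is a collider here and neither theta nor any of its descendants is conditioned on, so the collider stays closed — the path is blocked at theta.
Since every path is blocked, d-separation holds.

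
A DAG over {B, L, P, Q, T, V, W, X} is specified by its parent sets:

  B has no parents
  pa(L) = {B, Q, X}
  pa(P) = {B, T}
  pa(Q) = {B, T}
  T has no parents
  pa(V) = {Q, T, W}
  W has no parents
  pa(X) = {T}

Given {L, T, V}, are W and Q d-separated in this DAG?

We examine all 6 paths between W and Q:
Path 1: W → V ← Q
  V is a collider and V is conditioned on, which opens it — no node blocks this path, so it is active.
Path 2: W → V ← T → Q
  T is a fork here and T is conditioned on, so the path is blocked at T.
Path 3: W → V ← T → P ← B → Q
  T is a fork here and T is conditioned on, so the path is blocked at T.
Path 4: W → V ← T → P ← B → L ← Q
  T is a fork here and T is conditioned on, so the path is blocked at T.
Path 5: W → V ← T → X → L ← Q
  T is a fork here and T is conditioned on, so the path is blocked at T.
Path 6: W → V ← T → X → L ← B → Q
  T is a fork here and T is conditioned on, so the path is blocked at T.
Because an active path exists, W and Q are not d-separated.

No — W and Q are not d-separated given {L, T, V}.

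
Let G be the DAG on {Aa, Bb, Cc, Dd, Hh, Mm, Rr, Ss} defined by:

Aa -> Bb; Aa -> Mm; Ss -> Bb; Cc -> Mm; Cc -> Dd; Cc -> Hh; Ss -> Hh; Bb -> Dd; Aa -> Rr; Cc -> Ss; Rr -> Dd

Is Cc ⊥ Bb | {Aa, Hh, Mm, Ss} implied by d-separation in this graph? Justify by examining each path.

Yes — Cc and Bb are d-separated given {Aa, Hh, Mm, Ss}.

Enumerating the 6 paths from Cc to Bb and testing each for blocking by {Aa, Hh, Mm, Ss}:
Path 1: Cc → Dd ← Bb
  Dd is a collider here and neither Dd nor any of its descendants is conditioned on, so the collider stays closed — the path is blocked at Dd.
Path 2: Cc → Dd ← Rr ← Aa → Bb
  Dd is a collider here and neither Dd nor any of its descendants is conditioned on, so the collider stays closed — the path is blocked at Dd.
Path 3: Cc → Ss → Bb
  Ss is a chain here and Ss is conditioned on, so the path is blocked at Ss.
Path 4: Cc → Hh ← Ss → Bb
  Ss is a fork here and Ss is conditioned on, so the path is blocked at Ss.
Path 5: Cc → Mm ← Aa → Bb
  Aa is a fork here and Aa is conditioned on, so the path is blocked at Aa.
Path 6: Cc → Mm ← Aa → Rr → Dd ← Bb
  Aa is a fork here and Aa is conditioned on, so the path is blocked at Aa.
All paths are blocked; Cc ⊥ Bb | {Aa, Hh, Mm, Ss} holds.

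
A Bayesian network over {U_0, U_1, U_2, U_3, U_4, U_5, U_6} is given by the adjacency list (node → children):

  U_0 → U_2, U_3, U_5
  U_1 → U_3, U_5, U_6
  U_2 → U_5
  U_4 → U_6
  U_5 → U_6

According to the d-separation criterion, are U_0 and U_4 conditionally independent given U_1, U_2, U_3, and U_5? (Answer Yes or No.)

Yes

We examine all 6 paths between U_0 and U_4:
Path 1: U_0 → U_3 ← U_1 → U_6 ← U_4
  U_1 is a fork here and U_1 is conditioned on, so the path is blocked at U_1.
Path 2: U_0 → U_3 ← U_1 → U_5 → U_6 ← U_4
  U_1 is a fork here and U_1 is conditioned on, so the path is blocked at U_1.
Path 3: U_0 → U_5 → U_6 ← U_4
  U_5 is a chain here and U_5 is conditioned on, so the path is blocked at U_5.
Path 4: U_0 → U_5 ← U_1 → U_6 ← U_4
  U_1 is a fork here and U_1 is conditioned on, so the path is blocked at U_1.
Path 5: U_0 → U_2 → U_5 → U_6 ← U_4
  U_2 is a chain here and U_2 is conditioned on, so the path is blocked at U_2.
Path 6: U_0 → U_2 → U_5 ← U_1 → U_6 ← U_4
  U_2 is a chain here and U_2 is conditioned on, so the path is blocked at U_2.
Every path is blocked, so U_0 and U_4 are d-separated given {U_1, U_2, U_3, U_5}.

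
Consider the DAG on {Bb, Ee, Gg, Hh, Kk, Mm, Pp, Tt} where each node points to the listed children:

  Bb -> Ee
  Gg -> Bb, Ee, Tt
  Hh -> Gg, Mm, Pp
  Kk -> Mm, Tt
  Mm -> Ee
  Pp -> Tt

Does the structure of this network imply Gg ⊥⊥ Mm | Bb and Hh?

Yes

We examine all 6 paths between Gg and Mm:
  1. Gg → Tt ← Pp ← Hh → Mm — Tt:collider[blocks]; Pp:chain[open]; Hh:fork[blocks] ⇒ blocked
  2. Gg → Tt ← Kk → Mm — Tt:collider[blocks]; Kk:fork[open] ⇒ blocked
  3. Gg → Ee ← Mm — Ee:collider[blocks] ⇒ blocked
  4. Gg ← Hh → Pp → Tt ← Kk → Mm — Hh:fork[blocks]; Pp:chain[open]; Tt:collider[blocks]; Kk:fork[open] ⇒ blocked
  5. Gg ← Hh → Mm — Hh:fork[blocks] ⇒ blocked
  6. Gg → Bb → Ee ← Mm — Bb:chain[blocks]; Ee:collider[blocks] ⇒ blocked
Since every path is blocked, d-separation holds.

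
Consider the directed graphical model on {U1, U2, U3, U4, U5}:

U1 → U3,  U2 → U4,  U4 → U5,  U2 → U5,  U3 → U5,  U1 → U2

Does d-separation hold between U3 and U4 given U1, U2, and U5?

We examine all 4 paths between U3 and U4:
  1. U3 → U5 ← U2 → U4 — U5:collider[open]; U2:fork[blocks] ⇒ blocked
  2. U3 → U5 ← U4 — U5:collider[open] ⇒ active
  3. U3 ← U1 → U2 → U5 ← U4 — U1:fork[blocks]; U2:chain[blocks]; U5:collider[open] ⇒ blocked
  4. U3 ← U1 → U2 → U4 — U1:fork[blocks]; U2:chain[blocks] ⇒ blocked
Because an active path exists, U3 and U4 are not d-separated.

No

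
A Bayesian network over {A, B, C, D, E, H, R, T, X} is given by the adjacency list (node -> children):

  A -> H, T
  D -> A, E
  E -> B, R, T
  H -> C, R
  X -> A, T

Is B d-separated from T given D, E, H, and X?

Enumerating the 5 paths from B to T and testing each for blocking by {D, E, H, X}:
Path 1: B ← E ← D → A ← X → T
  E is a chain here and E is conditioned on, so the path is blocked at E.
Path 2: B ← E ← D → A → T
  E is a chain here and E is conditioned on, so the path is blocked at E.
Path 3: B ← E → R ← H ← A ← X → T
  E is a fork here and E is conditioned on, so the path is blocked at E.
Path 4: B ← E → R ← H ← A → T
  E is a fork here and E is conditioned on, so the path is blocked at E.
Path 5: B ← E → T
  E is a fork here and E is conditioned on, so the path is blocked at E.
All paths are blocked; B ⊥ T | {D, E, H, X} holds.

Yes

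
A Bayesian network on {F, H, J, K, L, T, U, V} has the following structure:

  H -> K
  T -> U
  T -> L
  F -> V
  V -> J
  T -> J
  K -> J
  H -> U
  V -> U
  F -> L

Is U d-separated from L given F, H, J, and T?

Yes — U and L are d-separated given {F, H, J, T}.

We examine all 6 paths between U and L:
Path 1: U ← T → J ← V ← F → L
  T is a fork here and T is conditioned on, so the path is blocked at T.
Path 2: U ← T → L
  T is a fork here and T is conditioned on, so the path is blocked at T.
Path 3: U ← V ← F → L
  F is a fork here and F is conditioned on, so the path is blocked at F.
Path 4: U ← V → J ← T → L
  T is a fork here and T is conditioned on, so the path is blocked at T.
Path 5: U ← H → K → J ← T → L
  H is a fork here and H is conditioned on, so the path is blocked at H.
Path 6: U ← H → K → J ← V ← F → L
  H is a fork here and H is conditioned on, so the path is blocked at H.
Since every path is blocked, d-separation holds.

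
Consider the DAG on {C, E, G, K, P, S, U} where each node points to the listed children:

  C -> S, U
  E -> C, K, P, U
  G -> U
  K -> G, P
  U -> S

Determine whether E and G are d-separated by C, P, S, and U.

No — E and G are not d-separated given {C, P, S, U}.

We examine all 5 paths between E and G:
Path 1: E → K → G
  K is a chain and K is not conditioned on — no node blocks this path, so it is active.
Path 2: E → P ← K → G
  P is a collider and P is conditioned on, which opens it; K is a fork and K is not conditioned on — no node blocks this path, so it is active.
Path 3: E → C → S ← U ← G
  C is a chain here and C is conditioned on, so the path is blocked at C.
Path 4: E → C → U ← G
  C is a chain here and C is conditioned on, so the path is blocked at C.
Path 5: E → U ← G
  U is a collider and U is conditioned on, which opens it — no node blocks this path, so it is active.
Since the path E → K → G is active, E and G are not d-separated given {C, P, S, U}.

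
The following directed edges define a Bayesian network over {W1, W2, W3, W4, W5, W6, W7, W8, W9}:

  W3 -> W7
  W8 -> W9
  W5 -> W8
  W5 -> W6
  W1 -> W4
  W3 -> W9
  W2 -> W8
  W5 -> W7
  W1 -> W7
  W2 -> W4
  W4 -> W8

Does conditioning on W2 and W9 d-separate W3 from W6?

No

We examine all 6 paths between W3 and W6:
Path 1: W3 → W9 ← W8 ← W4 ← W1 → W7 ← W5 → W6
  W7 is a collider here and neither W7 nor any of its descendants is conditioned on, so the collider stays closed — the path is blocked at W7.
Path 2: W3 → W9 ← W8 ← W2 → W4 ← W1 → W7 ← W5 → W6
  W2 is a fork here and W2 is conditioned on, so the path is blocked at W2.
Path 3: W3 → W9 ← W8 ← W5 → W6
  W9 is a collider and W9 is conditioned on, which opens it; W8 is a chain and W8 is not conditioned on; W5 is a fork and W5 is not conditioned on — no node blocks this path, so it is active.
Path 4: W3 → W7 ← W1 → W4 ← W2 → W8 ← W5 → W6
  W7 is a collider here and neither W7 nor any of its descendants is conditioned on, so the collider stays closed — the path is blocked at W7.
Path 5: W3 → W7 ← W1 → W4 → W8 ← W5 → W6
  W7 is a collider here and neither W7 nor any of its descendants is conditioned on, so the collider stays closed — the path is blocked at W7.
Path 6: W3 → W7 ← W5 → W6
  W7 is a collider here and neither W7 nor any of its descendants is conditioned on, so the collider stays closed — the path is blocked at W7.
Because an active path exists, W3 and W6 are not d-separated.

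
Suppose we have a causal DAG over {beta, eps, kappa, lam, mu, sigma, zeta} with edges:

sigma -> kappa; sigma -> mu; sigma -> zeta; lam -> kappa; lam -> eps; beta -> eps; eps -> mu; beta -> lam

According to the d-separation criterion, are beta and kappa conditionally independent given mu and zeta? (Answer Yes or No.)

We examine all 4 paths between beta and kappa:
Path 1: beta → lam → kappa
  lam is a chain and lam is not conditioned on — no node blocks this path, so it is active.
Path 2: beta → lam → eps → mu ← sigma → kappa
  lam is a chain and lam is not conditioned on; eps is a chain and eps is not conditioned on; mu is a collider and mu is conditioned on, which opens it; sigma is a fork and sigma is not conditioned on — no node blocks this path, so it is active.
Path 3: beta → eps → mu ← sigma → kappa
  eps is a chain and eps is not conditioned on; mu is a collider and mu is conditioned on, which opens it; sigma is a fork and sigma is not conditioned on — no node blocks this path, so it is active.
Path 4: beta → eps ← lam → kappa
  eps is a collider and its descendant mu is conditioned on, which opens it; lam is a fork and lam is not conditioned on — no node blocks this path, so it is active.
Since the path beta → lam → kappa is active, beta and kappa are not d-separated given {mu, zeta}.

No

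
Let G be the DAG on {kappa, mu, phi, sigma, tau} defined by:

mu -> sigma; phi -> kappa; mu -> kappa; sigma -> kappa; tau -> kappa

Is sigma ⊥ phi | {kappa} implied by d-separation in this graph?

No

Enumerating the 2 paths from sigma to phi and testing each for blocking by {kappa}:
Path 1: sigma → kappa ← phi
  kappa is a collider and kappa is conditioned on, which opens it — no node blocks this path, so it is active.
Path 2: sigma ← mu → kappa ← phi
  mu is a fork and mu is not conditioned on; kappa is a collider and kappa is conditioned on, which opens it — no node blocks this path, so it is active.
Because an active path exists, sigma and phi are not d-separated.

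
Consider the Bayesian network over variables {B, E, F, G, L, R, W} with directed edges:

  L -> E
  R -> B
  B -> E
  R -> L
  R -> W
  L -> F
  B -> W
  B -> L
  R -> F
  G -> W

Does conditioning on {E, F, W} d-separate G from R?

There are 6 undirected paths between G and R; checking each against the conditioning set {E, F, W}:
Path 1: G → W ← B ← R
  W is a collider and W is conditioned on, which opens it; B is a chain and B is not conditioned on — no node blocks this path, so it is active.
Path 2: G → W ← B → L ← R
  W is a collider and W is conditioned on, which opens it; B is a fork and B is not conditioned on; L is a collider and its descendant F is conditioned on, which opens it — no node blocks this path, so it is active.
Path 3: G → W ← B → L → F ← R
  W is a collider and W is conditioned on, which opens it; B is a fork and B is not conditioned on; L is a chain and L is not conditioned on; F is a collider and F is conditioned on, which opens it — no node blocks this path, so it is active.
Path 4: G → W ← B → E ← L ← R
  W is a collider and W is conditioned on, which opens it; B is a fork and B is not conditioned on; E is a collider and E is conditioned on, which opens it; L is a chain and L is not conditioned on — no node blocks this path, so it is active.
Path 5: G → W ← B → E ← L → F ← R
  W is a collider and W is conditioned on, which opens it; B is a fork and B is not conditioned on; E is a collider and E is conditioned on, which opens it; L is a fork and L is not conditioned on; F is a collider and F is conditioned on, which opens it — no node blocks this path, so it is active.
Path 6: G → W ← R
  W is a collider and W is conditioned on, which opens it — no node blocks this path, so it is active.
At least one path is unblocked, so d-separation fails.

No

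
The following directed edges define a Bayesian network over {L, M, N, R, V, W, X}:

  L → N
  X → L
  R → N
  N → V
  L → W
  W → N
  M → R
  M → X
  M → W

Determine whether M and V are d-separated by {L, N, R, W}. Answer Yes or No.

Yes

5 paths connect M and V; each must be blocked for d-separation to hold:
Path 1: M → W → N → V
  W is a chain here and W is conditioned on, so the path is blocked at W.
Path 2: M → W ← L → N → V
  L is a fork here and L is conditioned on, so the path is blocked at L.
Path 3: M → R → N → V
  R is a chain here and R is conditioned on, so the path is blocked at R.
Path 4: M → X → L → W → N → V
  L is a chain here and L is conditioned on, so the path is blocked at L.
Path 5: M → X → L → N → V
  L is a chain here and L is conditioned on, so the path is blocked at L.
Since every path is blocked, d-separation holds.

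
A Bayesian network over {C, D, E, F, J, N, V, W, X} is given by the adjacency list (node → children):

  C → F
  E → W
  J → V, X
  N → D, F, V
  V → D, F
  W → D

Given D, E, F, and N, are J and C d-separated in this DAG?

We examine all 3 paths between J and C:
Path 1: J → V → D ← N → F ← C
  N is a fork here and N is conditioned on, so the path is blocked at N.
Path 2: J → V ← N → F ← C
  N is a fork here and N is conditioned on, so the path is blocked at N.
Path 3: J → V → F ← C
  V is a chain and V is not conditioned on; F is a collider and F is conditioned on, which opens it — no node blocks this path, so it is active.
Because an active path exists, J and C are not d-separated.

No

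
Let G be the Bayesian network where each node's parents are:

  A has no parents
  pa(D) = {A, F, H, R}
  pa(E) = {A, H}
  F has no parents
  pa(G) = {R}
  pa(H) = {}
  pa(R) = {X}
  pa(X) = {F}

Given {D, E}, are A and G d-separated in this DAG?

Enumerating the 4 paths from A to G and testing each for blocking by {D, E}:
  1. A → E ← H → D ← F → X → R → G — E:collider[open]; H:fork[open]; D:collider[open]; F:fork[open]; X:chain[open]; R:chain[open] ⇒ active
  2. A → E ← H → D ← R → G — E:collider[open]; H:fork[open]; D:collider[open]; R:fork[open] ⇒ active
  3. A → D ← F → X → R → G — D:collider[open]; F:fork[open]; X:chain[open]; R:chain[open] ⇒ active
  4. A → D ← R → G — D:collider[open]; R:fork[open] ⇒ active
Since the path A → E ← H → D ← F → X → R → G is active, A and G are not d-separated given {D, E}.

No — A and G are not d-separated given {D, E}.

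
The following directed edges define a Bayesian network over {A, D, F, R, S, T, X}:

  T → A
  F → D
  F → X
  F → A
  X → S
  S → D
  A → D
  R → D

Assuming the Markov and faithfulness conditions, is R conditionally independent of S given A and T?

Yes — R and S are d-separated given {A, T}.

We examine all 3 paths between R and S:
Path 1: R → D ← S
  D is a collider here and neither D nor any of its descendants is conditioned on, so the collider stays closed — the path is blocked at D.
Path 2: R → D ← F → X → S
  D is a collider here and neither D nor any of its descendants is conditioned on, so the collider stays closed — the path is blocked at D.
Path 3: R → D ← A ← F → X → S
  D is a collider here and neither D nor any of its descendants is conditioned on, so the collider stays closed — the path is blocked at D.
Every path is blocked, so R and S are d-separated given {A, T}.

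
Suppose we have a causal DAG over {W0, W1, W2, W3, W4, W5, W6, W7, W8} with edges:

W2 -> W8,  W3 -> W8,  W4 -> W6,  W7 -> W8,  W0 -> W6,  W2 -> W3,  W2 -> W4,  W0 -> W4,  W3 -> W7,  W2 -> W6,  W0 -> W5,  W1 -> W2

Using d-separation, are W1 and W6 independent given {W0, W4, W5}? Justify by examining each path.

We examine all 3 paths between W1 and W6:
Path 1: W1 → W2 → W6
  W2 is a chain and W2 is not conditioned on — no node blocks this path, so it is active.
Path 2: W1 → W2 → W4 → W6
  W4 is a chain here and W4 is conditioned on, so the path is blocked at W4.
Path 3: W1 → W2 → W4 ← W0 → W6
  W0 is a fork here and W0 is conditioned on, so the path is blocked at W0.
Because an active path exists, W1 and W6 are not d-separated.

No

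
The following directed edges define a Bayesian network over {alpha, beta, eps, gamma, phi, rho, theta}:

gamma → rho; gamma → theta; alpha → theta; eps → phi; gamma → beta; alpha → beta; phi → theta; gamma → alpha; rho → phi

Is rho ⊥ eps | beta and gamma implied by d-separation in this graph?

4 paths connect rho and eps; each must be blocked for d-separation to hold:
Path 1: rho ← gamma → alpha → theta ← phi ← eps
  gamma is a fork here and gamma is conditioned on, so the path is blocked at gamma.
Path 2: rho ← gamma → theta ← phi ← eps
  gamma is a fork here and gamma is conditioned on, so the path is blocked at gamma.
Path 3: rho ← gamma → beta ← alpha → theta ← phi ← eps
  gamma is a fork here and gamma is conditioned on, so the path is blocked at gamma.
Path 4: rho → phi ← eps
  phi is a collider here and neither phi nor any of its descendants is conditioned on, so the collider stays closed — the path is blocked at phi.
All paths are blocked; rho ⊥ eps | {beta, gamma} holds.

Yes — rho and eps are d-separated given {beta, gamma}.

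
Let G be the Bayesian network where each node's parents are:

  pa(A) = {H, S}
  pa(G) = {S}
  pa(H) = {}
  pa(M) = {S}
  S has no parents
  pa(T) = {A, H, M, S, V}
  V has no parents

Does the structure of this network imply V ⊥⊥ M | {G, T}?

4 paths connect V and M; each must be blocked for d-separation to hold:
Path 1: V → T ← M
  T is a collider and T is conditioned on, which opens it — no node blocks this path, so it is active.
Path 2: V → T ← S → M
  T is a collider and T is conditioned on, which opens it; S is a fork and S is not conditioned on — no node blocks this path, so it is active.
Path 3: V → T ← H → A ← S → M
  T is a collider and T is conditioned on, which opens it; H is a fork and H is not conditioned on; A is a collider and its descendant T is conditioned on, which opens it; S is a fork and S is not conditioned on — no node blocks this path, so it is active.
Path 4: V → T ← A ← S → M
  T is a collider and T is conditioned on, which opens it; A is a chain and A is not conditioned on; S is a fork and S is not conditioned on — no node blocks this path, so it is active.
At least one path is unblocked, so d-separation fails.

No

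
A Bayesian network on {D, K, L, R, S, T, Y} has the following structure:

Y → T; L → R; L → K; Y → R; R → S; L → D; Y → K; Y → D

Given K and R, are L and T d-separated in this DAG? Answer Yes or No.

We examine all 3 paths between L and T:
Path 1: L → D ← Y → T
  D is a collider here and neither D nor any of its descendants is conditioned on, so the collider stays closed — the path is blocked at D.
Path 2: L → R ← Y → T
  R is a collider and R is conditioned on, which opens it; Y is a fork and Y is not conditioned on — no node blocks this path, so it is active.
Path 3: L → K ← Y → T
  K is a collider and K is conditioned on, which opens it; Y is a fork and Y is not conditioned on — no node blocks this path, so it is active.
Because an active path exists, L and T are not d-separated.

No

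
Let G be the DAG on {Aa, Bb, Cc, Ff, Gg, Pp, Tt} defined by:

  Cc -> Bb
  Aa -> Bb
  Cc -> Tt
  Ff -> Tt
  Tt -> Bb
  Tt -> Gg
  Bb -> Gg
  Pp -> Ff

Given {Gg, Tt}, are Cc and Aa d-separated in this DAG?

No — Cc and Aa are not d-separated given {Gg, Tt}.

Enumerating the 3 paths from Cc to Aa and testing each for blocking by {Gg, Tt}:
Path 1: Cc → Bb ← Aa
  Bb is a collider and its descendant Gg is conditioned on, which opens it — no node blocks this path, so it is active.
Path 2: Cc → Tt → Gg ← Bb ← Aa
  Tt is a chain here and Tt is conditioned on, so the path is blocked at Tt.
Path 3: Cc → Tt → Bb ← Aa
  Tt is a chain here and Tt is conditioned on, so the path is blocked at Tt.
At least one path is unblocked, so d-separation fails.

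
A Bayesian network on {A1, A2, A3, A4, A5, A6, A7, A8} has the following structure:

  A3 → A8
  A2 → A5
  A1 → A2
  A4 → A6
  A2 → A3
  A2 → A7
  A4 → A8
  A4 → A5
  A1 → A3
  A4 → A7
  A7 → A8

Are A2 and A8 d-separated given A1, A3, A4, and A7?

Yes

Enumerating the 6 paths from A2 to A8 and testing each for blocking by {A1, A3, A4, A7}:
Path 1: A2 → A5 ← A4 → A8
  A5 is a collider here and neither A5 nor any of its descendants is conditioned on, so the collider stays closed — the path is blocked at A5.
Path 2: A2 → A5 ← A4 → A7 → A8
  A5 is a collider here and neither A5 nor any of its descendants is conditioned on, so the collider stays closed — the path is blocked at A5.
Path 3: A2 ← A1 → A3 → A8
  A1 is a fork here and A1 is conditioned on, so the path is blocked at A1.
Path 4: A2 → A7 → A8
  A7 is a chain here and A7 is conditioned on, so the path is blocked at A7.
Path 5: A2 → A7 ← A4 → A8
  A4 is a fork here and A4 is conditioned on, so the path is blocked at A4.
Path 6: A2 → A3 → A8
  A3 is a chain here and A3 is conditioned on, so the path is blocked at A3.
Since every path is blocked, d-separation holds.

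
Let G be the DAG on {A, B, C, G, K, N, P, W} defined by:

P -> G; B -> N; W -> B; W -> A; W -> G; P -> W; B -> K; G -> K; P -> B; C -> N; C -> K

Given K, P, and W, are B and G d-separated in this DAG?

Enumerating the 6 paths from B to G and testing each for blocking by {K, P, W}:
Path 1: B → K ← G
  K is a collider and K is conditioned on, which opens it — no node blocks this path, so it is active.
Path 2: B ← P → G
  P is a fork here and P is conditioned on, so the path is blocked at P.
Path 3: B ← P → W → G
  P is a fork here and P is conditioned on, so the path is blocked at P.
Path 4: B → N ← C → K ← G
  N is a collider here and neither N nor any of its descendants is conditioned on, so the collider stays closed — the path is blocked at N.
Path 5: B ← W → G
  W is a fork here and W is conditioned on, so the path is blocked at W.
Path 6: B ← W ← P → G
  W is a chain here and W is conditioned on, so the path is blocked at W.
Since the path B → K ← G is active, B and G are not d-separated given {K, P, W}.

No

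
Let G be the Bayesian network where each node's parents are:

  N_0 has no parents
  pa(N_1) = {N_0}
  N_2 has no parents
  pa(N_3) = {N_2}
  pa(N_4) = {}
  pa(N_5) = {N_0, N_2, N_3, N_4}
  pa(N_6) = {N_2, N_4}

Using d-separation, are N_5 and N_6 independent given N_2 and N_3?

Enumerating the 3 paths from N_5 to N_6 and testing each for blocking by {N_2, N_3}:
Path 1: N_5 ← N_2 → N_6
  N_2 is a fork here and N_2 is conditioned on, so the path is blocked at N_2.
Path 2: N_5 ← N_4 → N_6
  N_4 is a fork and N_4 is not conditioned on — no node blocks this path, so it is active.
Path 3: N_5 ← N_3 ← N_2 → N_6
  N_3 is a chain here and N_3 is conditioned on, so the path is blocked at N_3.
Since the path N_5 ← N_4 → N_6 is active, N_5 and N_6 are not d-separated given {N_2, N_3}.

No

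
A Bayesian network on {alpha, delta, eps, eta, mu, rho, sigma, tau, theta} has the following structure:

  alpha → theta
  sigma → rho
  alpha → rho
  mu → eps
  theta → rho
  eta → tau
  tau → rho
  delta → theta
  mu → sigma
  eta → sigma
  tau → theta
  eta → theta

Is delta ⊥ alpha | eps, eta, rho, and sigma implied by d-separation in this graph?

Enumerating the 6 paths from delta to alpha and testing each for blocking by {eps, eta, rho, sigma}:
Path 1: delta → theta ← tau → rho ← alpha
  theta is a collider and its descendant rho is conditioned on, which opens it; tau is a fork and tau is not conditioned on; rho is a collider and rho is conditioned on, which opens it — no node blocks this path, so it is active.
Path 2: delta → theta ← tau ← eta → sigma → rho ← alpha
  eta is a fork here and eta is conditioned on, so the path is blocked at eta.
Path 3: delta → theta → rho ← alpha
  theta is a chain and theta is not conditioned on; rho is a collider and rho is conditioned on, which opens it — no node blocks this path, so it is active.
Path 4: delta → theta ← alpha
  theta is a collider and its descendant rho is conditioned on, which opens it — no node blocks this path, so it is active.
Path 5: delta → theta ← eta → tau → rho ← alpha
  eta is a fork here and eta is conditioned on, so the path is blocked at eta.
Path 6: delta → theta ← eta → sigma → rho ← alpha
  eta is a fork here and eta is conditioned on, so the path is blocked at eta.
Because an active path exists, delta and alpha are not d-separated.

No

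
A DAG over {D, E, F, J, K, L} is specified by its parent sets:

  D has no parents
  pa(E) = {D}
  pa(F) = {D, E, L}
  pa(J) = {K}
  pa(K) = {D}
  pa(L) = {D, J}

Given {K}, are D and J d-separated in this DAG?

Yes

4 paths connect D and J; each must be blocked for d-separation to hold:
Path 1: D → E → F ← L ← J
  F is a collider here and neither F nor any of its descendants is conditioned on, so the collider stays closed — the path is blocked at F.
Path 2: D → L ← J
  L is a collider here and neither L nor any of its descendants is conditioned on, so the collider stays closed — the path is blocked at L.
Path 3: D → F ← L ← J
  F is a collider here and neither F nor any of its descendants is conditioned on, so the collider stays closed — the path is blocked at F.
Path 4: D → K → J
  K is a chain here and K is conditioned on, so the path is blocked at K.
Since every path is blocked, d-separation holds.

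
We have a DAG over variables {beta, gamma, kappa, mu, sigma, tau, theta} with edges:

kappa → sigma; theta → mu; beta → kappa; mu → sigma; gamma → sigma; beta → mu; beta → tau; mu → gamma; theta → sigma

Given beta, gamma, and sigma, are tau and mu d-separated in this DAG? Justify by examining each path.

Yes — tau and mu are d-separated given {beta, gamma, sigma}.

Enumerating the 4 paths from tau to mu and testing each for blocking by {beta, gamma, sigma}:
Path 1: tau ← beta → mu
  beta is a fork here and beta is conditioned on, so the path is blocked at beta.
Path 2: tau ← beta → kappa → sigma ← theta → mu
  beta is a fork here and beta is conditioned on, so the path is blocked at beta.
Path 3: tau ← beta → kappa → sigma ← mu
  beta is a fork here and beta is conditioned on, so the path is blocked at beta.
Path 4: tau ← beta → kappa → sigma ← gamma ← mu
  beta is a fork here and beta is conditioned on, so the path is blocked at beta.
All paths are blocked; tau ⊥ mu | {beta, gamma, sigma} holds.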